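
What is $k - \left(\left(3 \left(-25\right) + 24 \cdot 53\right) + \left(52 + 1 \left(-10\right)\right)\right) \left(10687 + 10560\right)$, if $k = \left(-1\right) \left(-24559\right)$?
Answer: $-26300474$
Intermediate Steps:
$k = 24559$
$k - \left(\left(3 \left(-25\right) + 24 \cdot 53\right) + \left(52 + 1 \left(-10\right)\right)\right) \left(10687 + 10560\right) = 24559 - \left(\left(3 \left(-25\right) + 24 \cdot 53\right) + \left(52 + 1 \left(-10\right)\right)\right) \left(10687 + 10560\right) = 24559 - \left(\left(-75 + 1272\right) + \left(52 - 10\right)\right) 21247 = 24559 - \left(1197 + 42\right) 21247 = 24559 - 1239 \cdot 21247 = 24559 - 26325033 = -26300474$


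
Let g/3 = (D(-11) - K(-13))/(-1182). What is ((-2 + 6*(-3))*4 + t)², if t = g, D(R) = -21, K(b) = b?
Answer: 248251536/38809 ≈ 6396.8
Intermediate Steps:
g = 4/197 (g = 3*((-21 - 1*(-13))/(-1182)) = 3*((-21 + 13)*(-1/1182)) = 3*(-8*(-1/1182)) = 3*(4/591) = 4/197 ≈ 0.020305)
t = 4/197 ≈ 0.020305
((-2 + 6*(-3))*4 + t)² = ((-2 + 6*(-3))*4 + 4/197)² = ((-2 - 18)*4 + 4/197)² = (-20*4 + 4/197)² = (-80 + 4/197)² = (-15756/197)² = 248251536/38809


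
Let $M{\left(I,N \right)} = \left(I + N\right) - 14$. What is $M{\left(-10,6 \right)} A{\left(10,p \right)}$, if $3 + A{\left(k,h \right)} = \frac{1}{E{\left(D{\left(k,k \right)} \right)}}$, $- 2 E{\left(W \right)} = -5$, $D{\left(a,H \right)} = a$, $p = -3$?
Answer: $\frac{234}{5} \approx 46.8$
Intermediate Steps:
$M{\left(I,N \right)} = -14 + I + N$
$E{\left(W \right)} = \frac{5}{2}$ ($E{\left(W \right)} = \left(- \frac{1}{2}\right) \left(-5\right) = \frac{5}{2}$)
$A{\left(k,h \right)} = - \frac{13}{5}$ ($A{\left(k,h \right)} = -3 + \frac{1}{\frac{5}{2}} = -3 + \frac{2}{5} = - \frac{13}{5}$)
$M{\left(-10,6 \right)} A{\left(10,p \right)} = \left(-14 - 10 + 6\right) \left(- \frac{13}{5}\right) = \left(-18\right) \left(- \frac{13}{5}\right) = \frac{234}{5}$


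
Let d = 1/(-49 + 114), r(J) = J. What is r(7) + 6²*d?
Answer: 491/65 ≈ 7.5538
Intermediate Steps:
d = 1/65 ≈ 0.015385
r(7) + 6²*d = 7 + 6²*(1/65) = 7 + 36*(1/65) = 7 + 36/65 = 491/65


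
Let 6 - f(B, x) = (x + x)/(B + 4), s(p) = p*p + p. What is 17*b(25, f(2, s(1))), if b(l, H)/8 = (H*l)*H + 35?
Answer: 913240/9 ≈ 1.0147e+5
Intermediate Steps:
s(p) = p + p² (s(p) = p² + p = p + p²)
f(B, x) = 6 - 2*x/(4 + B) (f(B, x) = 6 - (x + x)/(B + 4) = 6 - 2*x/(4 + B))
b(l, H) = 280 + 8*l*H² (b(l, H) = 8*((H*l)*H + 35) = 8*(l*H² + 35) = 8*(35 + l*H²) = 280 + 8*l*H²)
17*b(25, f(2, s(1))) = 17*(280 + 8*25*(2*(12 - (1 + 1) + 3*2)/(4 + 2))²) = 17*(280 + 8*25*(2*(12 - 2 + 6)/6)²) = 17*(280 + 8*25*(2*(⅙)*(12 - 1*2 + 6))²) = 17*(280 + 8*25*(2*(⅙)*(12 - 2 + 6))²) = 17*(280 + 8*25*(2*(⅙)*16)²) = 17*(280 + 8*25*(16/3)²) = 17*(280 + 8*25*(256/9)) = 17*(280 + 51200/9) = 17*(53720/9) = 913240/9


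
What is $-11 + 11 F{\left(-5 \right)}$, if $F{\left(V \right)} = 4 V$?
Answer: $-231$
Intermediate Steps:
$-11 + 11 F{\left(-5 \right)} = -11 + 11 \cdot 4 \left(-5\right) = -11 + 11 \left(-20\right) = -11 - 220 = -231$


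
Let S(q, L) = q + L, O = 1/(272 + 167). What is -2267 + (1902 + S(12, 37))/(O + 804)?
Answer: -799297030/352957 ≈ -2264.6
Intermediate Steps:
O = 1/439 ≈ 0.0022779
S(q, L) = L + q
-2267 + (1902 + S(12, 37))/(O + 804) = -2267 + (1902 + (37 + 12))/(1/439 + 804) = -2267 + (1902 + 49)/(352957/439) = -2267 + 1951*(439/352957) = -2267 + 856489/352957 = -799297030/352957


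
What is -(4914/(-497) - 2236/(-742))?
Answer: 181064/26341 ≈ 6.8738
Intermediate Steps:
-(4914/(-497) - 2236/(-742)) = -(4914*(-1/497) - 2236*(-1/742)) = -(-702/71 + 1118/371) = -1*(-181064/26341) = 181064/26341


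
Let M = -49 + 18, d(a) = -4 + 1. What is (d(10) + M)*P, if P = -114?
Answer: 3876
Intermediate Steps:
d(a) = -3
M = -31
(d(10) + M)*P = (-3 - 31)*(-114) = -34*(-114) = 3876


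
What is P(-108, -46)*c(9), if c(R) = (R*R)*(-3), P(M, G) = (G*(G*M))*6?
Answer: 333193824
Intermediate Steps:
P(M, G) = 6*M*G² (P(M, G) = (M*G²)*6 = 6*M*G²)
c(R) = -3*R² (c(R) = R²*(-3) = -3*R²)
P(-108, -46)*c(9) = (6*(-108)*(-46)²)*(-3*9²) = (6*(-108)*2116)*(-3*81) = -1371168*(-243) = 333193824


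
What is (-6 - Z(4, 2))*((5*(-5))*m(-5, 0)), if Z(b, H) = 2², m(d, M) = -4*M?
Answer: 0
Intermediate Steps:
Z(b, H) = 4
(-6 - Z(4, 2))*((5*(-5))*m(-5, 0)) = (-6 - 1*4)*((5*(-5))*(-4*0)) = (-6 - 4)*(-25*0) = -10*0 = 0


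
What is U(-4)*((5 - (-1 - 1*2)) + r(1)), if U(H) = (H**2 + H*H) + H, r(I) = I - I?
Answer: 224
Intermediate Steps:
r(I) = 0
U(H) = H + 2*H**2 (U(H) = (H**2 + H**2) + H = 2*H**2 + H = H + 2*H**2)
U(-4)*((5 - (-1 - 1*2)) + r(1)) = (-4*(1 + 2*(-4)))*((5 - (-1 - 1*2)) + 0) = (-4*(1 - 8))*((5 - (-1 - 2)) + 0) = (-4*(-7))*((5 - 1*(-3)) + 0) = 28*((5 + 3) + 0) = 28*(8 + 0) = 28*8 = 224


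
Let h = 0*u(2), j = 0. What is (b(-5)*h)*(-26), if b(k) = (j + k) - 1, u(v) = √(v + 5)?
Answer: 0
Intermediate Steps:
u(v) = √(5 + v)
b(k) = -1 + k (b(k) = (0 + k) - 1 = k - 1 = -1 + k)
h = 0 (h = 0*√(5 + 2) = 0*√7 = 0)
(b(-5)*h)*(-26) = ((-1 - 5)*0)*(-26) = -6*0*(-26) = 0*(-26) = 0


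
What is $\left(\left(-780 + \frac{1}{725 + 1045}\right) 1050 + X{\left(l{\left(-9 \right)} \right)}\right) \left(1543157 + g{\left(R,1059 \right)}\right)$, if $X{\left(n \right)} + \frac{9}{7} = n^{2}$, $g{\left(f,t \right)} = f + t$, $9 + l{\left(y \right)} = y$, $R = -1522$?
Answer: $- \frac{521605627658956}{413} \approx -1.263 \cdot 10^{12}$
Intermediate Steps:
$l{\left(y \right)} = -9 + y$
$X{\left(n \right)} = - \frac{9}{7} + n^{2}$
$\left(\left(-780 + \frac{1}{725 + 1045}\right) 1050 + X{\left(l{\left(-9 \right)} \right)}\right) \left(1543157 + g{\left(R,1059 \right)}\right) = \left(\left(-780 + \frac{1}{725 + 1045}\right) 1050 - \left(\frac{9}{7} - \left(-9 - 9\right)^{2}\right)\right) \left(1543157 + \left(-1522 + 1059\right)\right) = \left(\left(-780 + \frac{1}{1770}\right) 1050 - \left(\frac{9}{7} - \left(-18\right)^{2}\right)\right) \left(1543157 - 463\right) = \left(\left(-780 + \frac{1}{1770}\right) 1050 + \left(- \frac{9}{7} + 324\right)\right) 1542694 = \left(\left(- \frac{1380599}{1770}\right) 1050 + \frac{2259}{7}\right) 1542694 = \left(- \frac{48320965}{59} + \frac{2259}{7}\right) 1542694 = \left(- \frac{338113474}{413}\right) 1542694 = - \frac{521605627658956}{413}$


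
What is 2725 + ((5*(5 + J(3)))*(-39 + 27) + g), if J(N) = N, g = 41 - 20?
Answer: 2266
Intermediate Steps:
g = 21
2725 + ((5*(5 + J(3)))*(-39 + 27) + g) = 2725 + ((5*(5 + 3))*(-39 + 27) + 21) = 2725 + ((5*8)*(-12) + 21) = 2725 + (40*(-12) + 21) = 2725 + (-480 + 21) = 2725 - 459 = 2266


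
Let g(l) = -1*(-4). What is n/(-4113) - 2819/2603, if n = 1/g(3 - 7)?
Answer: -46380791/42824556 ≈ -1.0830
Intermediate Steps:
g(l) = 4
n = 1/4 ≈ 0.25000
n/(-4113) - 2819/2603 = (1/4)/(-4113) - 2819/2603 = (1/4)*(-1/4113) - 2819*1/2603 = -1/16452 - 2819/2603 = -46380791/42824556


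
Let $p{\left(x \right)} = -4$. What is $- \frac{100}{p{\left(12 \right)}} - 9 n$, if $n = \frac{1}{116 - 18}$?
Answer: $\frac{2441}{98} \approx 24.908$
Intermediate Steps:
$n = \frac{1}{98} \approx 0.010204$
$- \frac{100}{p{\left(12 \right)}} - 9 n = - \frac{100}{-4} - \frac{9}{98} = \left(-100\right) \left(- \frac{1}{4}\right) - \frac{9}{98} = 25 - \frac{9}{98} = \frac{2441}{98}$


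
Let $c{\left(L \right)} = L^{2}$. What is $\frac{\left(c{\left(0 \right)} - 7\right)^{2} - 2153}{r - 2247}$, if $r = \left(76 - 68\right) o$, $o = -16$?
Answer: $\frac{2104}{2375} \approx 0.88589$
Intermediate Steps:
$r = -128$ ($r = \left(76 - 68\right) \left(-16\right) = 8 \left(-16\right) = -128$)
$\frac{\left(c{\left(0 \right)} - 7\right)^{2} - 2153}{r - 2247} = \frac{\left(0^{2} - 7\right)^{2} - 2153}{-128 - 2247} = \frac{\left(0 - 7\right)^{2} - 2153}{-2375} = \left(\left(-7\right)^{2} - 2153\right) \left(- \frac{1}{2375}\right) = \left(49 - 2153\right) \left(- \frac{1}{2375}\right) = \left(-2104\right) \left(- \frac{1}{2375}\right) = \frac{2104}{2375}$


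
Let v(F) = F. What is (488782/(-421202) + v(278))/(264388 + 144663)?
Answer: 58302687/86146549651 ≈ 0.00067678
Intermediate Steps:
(488782/(-421202) + v(278))/(264388 + 144663) = (488782/(-421202) + 278)/(264388 + 144663) = (488782*(-1/421202) + 278)/409051 = (-244391/210601 + 278)*(1/409051) = (58302687/210601)*(1/409051) = 58302687/86146549651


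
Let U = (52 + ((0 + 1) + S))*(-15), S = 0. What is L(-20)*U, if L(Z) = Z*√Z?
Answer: 31800*I*√5 ≈ 71107.0*I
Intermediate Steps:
L(Z) = Z^(3/2)
U = -795 (U = (52 + ((0 + 1) + 0))*(-15) = (52 + (1 + 0))*(-15) = (52 + 1)*(-15) = 53*(-15) = -795)
L(-20)*U = (-20)^(3/2)*(-795) = -40*I*√5*(-795) = 31800*I*√5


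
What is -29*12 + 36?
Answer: -312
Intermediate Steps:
-29*12 + 36 = -348 + 36 = -312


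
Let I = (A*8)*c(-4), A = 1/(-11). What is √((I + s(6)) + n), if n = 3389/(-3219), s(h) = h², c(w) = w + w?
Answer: √51111510549/35409 ≈ 6.3848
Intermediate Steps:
c(w) = 2*w
A = -1/11 ≈ -0.090909
I = 64/11 (I = (-1/11*8)*(2*(-4)) = -8/11*(-8) = 64/11 ≈ 5.8182)
n = -3389/3219 (n = 3389*(-1/3219) = -3389/3219 ≈ -1.0528)
√((I + s(6)) + n) = √((64/11 + 6²) - 3389/3219) = √((64/11 + 36) - 3389/3219) = √(460/11 - 3389/3219) = √(1443461/35409) = √51111510549/35409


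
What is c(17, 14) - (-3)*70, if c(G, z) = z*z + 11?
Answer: 417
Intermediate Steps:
c(G, z) = 11 + z² (c(G, z) = z² + 11 = 11 + z²)
c(17, 14) - (-3)*70 = (11 + 14²) - (-3)*70 = (11 + 196) - 1*(-210) = 207 + 210 = 417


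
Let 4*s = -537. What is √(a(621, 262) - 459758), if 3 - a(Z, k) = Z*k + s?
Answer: I*√2489291/2 ≈ 788.87*I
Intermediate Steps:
s = -537/4 (s = (¼)*(-537) = -537/4 ≈ -134.25)
a(Z, k) = 549/4 - Z*k (a(Z, k) = 3 - (Z*k - 537/4) = 3 - (-537/4 + Z*k) = 3 + (537/4 - Z*k) = 549/4 - Z*k)
√(a(621, 262) - 459758) = √((549/4 - 1*621*262) - 459758) = √((549/4 - 162702) - 459758) = √(-650259/4 - 459758) = √(-2489291/4) = I*√2489291/2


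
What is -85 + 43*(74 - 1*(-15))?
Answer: 3742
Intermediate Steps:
-85 + 43*(74 - 1*(-15)) = -85 + 43*(74 + 15) = -85 + 43*89 = -85 + 3827 = 3742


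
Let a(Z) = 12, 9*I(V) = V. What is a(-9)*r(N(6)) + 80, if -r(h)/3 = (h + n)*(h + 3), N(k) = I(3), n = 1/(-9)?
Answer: 160/3 ≈ 53.333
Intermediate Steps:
n = -⅑ (n = 1*(-⅑) = -⅑ ≈ -0.11111)
I(V) = V/9
N(k) = ⅓ (N(k) = (⅑)*3 = ⅓)
r(h) = -3*(3 + h)*(-⅑ + h) (r(h) = -3*(h - ⅑)*(h + 3) = -3*(-⅑ + h)*(3 + h) = -3*(3 + h)*(-⅑ + h))
a(-9)*r(N(6)) + 80 = 12*(1 - 3*(⅓)² - 26/3*⅓) + 80 = 12*(1 - 3*⅑ - 26/9) + 80 = 12*(1 - ⅓ - 26/9) + 80 = 12*(-20/9) + 80 = -80/3 + 80 = 160/3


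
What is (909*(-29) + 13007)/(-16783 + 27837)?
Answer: -6677/5527 ≈ -1.2081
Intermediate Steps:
(909*(-29) + 13007)/(-16783 + 27837) = (-26361 + 13007)/11054 = -13354*1/11054 = -6677/5527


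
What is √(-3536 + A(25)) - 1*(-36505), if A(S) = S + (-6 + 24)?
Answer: 36505 + I*√3493 ≈ 36505.0 + 59.102*I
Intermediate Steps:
A(S) = 18 + S (A(S) = S + 18 = 18 + S)
√(-3536 + A(25)) - 1*(-36505) = √(-3536 + (18 + 25)) - 1*(-36505) = √(-3536 + 43) + 36505 = √(-3493) + 36505 = I*√3493 + 36505 = 36505 + I*√3493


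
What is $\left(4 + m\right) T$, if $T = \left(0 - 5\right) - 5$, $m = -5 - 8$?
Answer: $90$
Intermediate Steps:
$m = -13$ ($m = -5 - 8 = -13$)
$T = -10$ ($T = -5 - 5 = -10$)
$\left(4 + m\right) T = \left(4 - 13\right) \left(-10\right) = \left(-9\right) \left(-10\right) = 90$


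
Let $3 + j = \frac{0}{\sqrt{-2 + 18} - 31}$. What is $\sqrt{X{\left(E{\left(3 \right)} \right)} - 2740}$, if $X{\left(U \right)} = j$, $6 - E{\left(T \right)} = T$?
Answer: $i \sqrt{2743} \approx 52.374 i$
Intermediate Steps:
$j = -3$ ($j = -3 + \frac{0}{\sqrt{-2 + 18} - 31} = -3 + \frac{0}{\sqrt{16} - 31} = -3 + \frac{0}{4 - 31} = -3 + \frac{0}{-27} = -3 + 0 \left(- \frac{1}{27}\right) = -3 + 0 = -3$)
$E{\left(T \right)} = 6 - T$
$X{\left(U \right)} = -3$
$\sqrt{X{\left(E{\left(3 \right)} \right)} - 2740} = \sqrt{-3 - 2740} = \sqrt{-2743} = i \sqrt{2743}$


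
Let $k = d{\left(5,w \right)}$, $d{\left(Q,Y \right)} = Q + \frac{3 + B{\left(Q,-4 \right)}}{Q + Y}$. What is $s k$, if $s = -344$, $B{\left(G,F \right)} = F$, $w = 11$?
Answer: $- \frac{3397}{2} \approx -1698.5$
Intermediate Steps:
$d{\left(Q,Y \right)} = Q - \frac{1}{Q + Y}$ ($d{\left(Q,Y \right)} = Q + \frac{3 - 4}{Q + Y} = Q - \frac{1}{Q + Y}$)
$k = \frac{79}{16}$ ($k = \frac{-1 + 5^{2} + 5 \cdot 11}{5 + 11} = \frac{-1 + 25 + 55}{16} = \frac{1}{16} \cdot 79 = \frac{79}{16} \approx 4.9375$)
$s k = \left(-344\right) \frac{79}{16} = - \frac{3397}{2}$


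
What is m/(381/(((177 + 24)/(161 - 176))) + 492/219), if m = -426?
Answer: 2083566/128077 ≈ 16.268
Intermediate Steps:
m/(381/(((177 + 24)/(161 - 176))) + 492/219) = -426/(381/(((177 + 24)/(161 - 176))) + 492/219) = -426/(381/((201/(-15))) + 492*(1/219)) = -426/(381/((201*(-1/15))) + 164/73) = -426/(381/(-67/5) + 164/73) = -426/(381*(-5/67) + 164/73) = -426/(-1905/67 + 164/73) = -426/(-128077/4891) = -426*(-4891/128077) = 2083566/128077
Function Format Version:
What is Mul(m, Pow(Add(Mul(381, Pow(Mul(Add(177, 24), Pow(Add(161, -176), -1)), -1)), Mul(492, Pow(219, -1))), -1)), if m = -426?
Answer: Rational(2083566, 128077) ≈ 16.268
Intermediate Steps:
Mul(m, Pow(Add(Mul(381, Pow(Mul(Add(177, 24), Pow(Add(161, -176), -1)), -1)), Mul(492, Pow(219, -1))), -1)) = Mul(-426, Pow(Add(Mul(381, Pow(Mul(Add(177, 24), Pow(Add(161, -176), -1)), -1)), Mul(492, Pow(219, -1))), -1)) = Mul(-426, Pow(Add(Mul(381, Pow(Mul(201, Pow(-15, -1)), -1)), Mul(492, Rational(1, 219))), -1)) = Mul(-426, Pow(Add(Mul(381, Pow(Mul(201, Rational(-1, 15)), -1)), Rational(164, 73)), -1)) = Mul(-426, Pow(Add(Mul(381, Pow(Rational(-67, 5), -1)), Rational(164, 73)), -1)) = Mul(-426, Pow(Add(Mul(381, Rational(-5, 67)), Rational(164, 73)), -1)) = Mul(-426, Pow(Add(Rational(-1905, 67), Rational(164, 73)), -1)) = Mul(-426, Pow(Rational(-128077, 4891), -1)) = Mul(-426, Rational(-4891, 128077)) = Rational(2083566, 128077)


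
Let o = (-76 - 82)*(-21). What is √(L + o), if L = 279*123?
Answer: √37635 ≈ 194.00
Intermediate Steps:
L = 34317
o = 3318 (o = -158*(-21) = 3318)
√(L + o) = √(34317 + 3318) = √37635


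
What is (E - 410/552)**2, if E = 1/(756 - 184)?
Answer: 213832129/389430756 ≈ 0.54909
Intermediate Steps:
E = 1/572 ≈ 0.0017483
(E - 410/552)**2 = (1/572 - 410/552)**2 = (1/572 - 410*1/552)**2 = (1/572 - 205/276)**2 = (-14623/19734)**2 = 213832129/389430756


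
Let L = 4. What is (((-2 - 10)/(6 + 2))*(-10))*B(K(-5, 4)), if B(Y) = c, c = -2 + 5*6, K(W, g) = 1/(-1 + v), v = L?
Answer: 420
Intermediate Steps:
v = 4
K(W, g) = 1/3 (K(W, g) = 1/(-1 + 4) = 1/3)
c = 28 (c = -2 + 30 = 28)
B(Y) = 28
(((-2 - 10)/(6 + 2))*(-10))*B(K(-5, 4)) = (((-2 - 10)/(6 + 2))*(-10))*28 = (-12/8*(-10))*28 = (-12*1/8*(-10))*28 = -3/2*(-10)*28 = 15*28 = 420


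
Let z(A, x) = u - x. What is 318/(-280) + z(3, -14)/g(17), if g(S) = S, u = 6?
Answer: 97/2380 ≈ 0.040756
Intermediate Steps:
z(A, x) = 6 - x
318/(-280) + z(3, -14)/g(17) = 318/(-280) + (6 - 1*(-14))/17 = 318*(-1/280) + (6 + 14)*(1/17) = -159/140 + 20*(1/17) = -159/140 + 20/17 = 97/2380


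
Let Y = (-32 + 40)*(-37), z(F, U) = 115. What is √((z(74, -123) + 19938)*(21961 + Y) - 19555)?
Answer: √434428690 ≈ 20843.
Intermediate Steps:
Y = -296 (Y = 8*(-37) = -296)
√((z(74, -123) + 19938)*(21961 + Y) - 19555) = √((115 + 19938)*(21961 - 296) - 19555) = √(20053*21665 - 19555) = √(434448245 - 19555) = √434428690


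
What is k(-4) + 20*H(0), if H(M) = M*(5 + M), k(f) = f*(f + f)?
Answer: 32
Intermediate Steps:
k(f) = 2*f² (k(f) = f*(2*f) = 2*f²)
k(-4) + 20*H(0) = 2*(-4)² + 20*(0*(5 + 0)) = 2*16 + 20*(0*5) = 32 + 20*0 = 32 + 0 = 32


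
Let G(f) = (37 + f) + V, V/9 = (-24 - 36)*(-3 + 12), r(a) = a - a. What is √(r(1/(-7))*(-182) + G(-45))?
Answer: 2*I*√1217 ≈ 69.771*I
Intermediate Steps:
r(a) = 0
V = -4860 (V = 9*((-24 - 36)*(-3 + 12)) = 9*(-60*9) = 9*(-540) = -4860)
G(f) = -4823 + f (G(f) = (37 + f) - 4860 = -4823 + f)
√(r(1/(-7))*(-182) + G(-45)) = √(0*(-182) + (-4823 - 45)) = √(0 - 4868) = √(-4868) = 2*I*√1217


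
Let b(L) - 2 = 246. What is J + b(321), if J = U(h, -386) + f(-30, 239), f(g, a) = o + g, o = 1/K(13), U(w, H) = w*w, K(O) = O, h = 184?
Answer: 442963/13 ≈ 34074.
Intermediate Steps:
b(L) = 248 (b(L) = 2 + 246 = 248)
U(w, H) = w²
o = 1/13 ≈ 0.076923
f(g, a) = 1/13 + g
J = 439739/13 (J = 184² + (1/13 - 30) = 33856 - 389/13 = 439739/13 ≈ 33826.)
J + b(321) = 439739/13 + 248 = 442963/13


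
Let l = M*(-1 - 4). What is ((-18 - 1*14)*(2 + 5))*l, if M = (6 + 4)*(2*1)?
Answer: 22400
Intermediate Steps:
M = 20 (M = 10*2 = 20)
l = -100 (l = 20*(-1 - 4) = 20*(-5) = -100)
((-18 - 1*14)*(2 + 5))*l = ((-18 - 1*14)*(2 + 5))*(-100) = ((-18 - 14)*7)*(-100) = -32*7*(-100) = -224*(-100) = 22400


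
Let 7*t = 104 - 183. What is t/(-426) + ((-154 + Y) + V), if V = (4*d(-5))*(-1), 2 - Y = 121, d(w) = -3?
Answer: -778223/2982 ≈ -260.97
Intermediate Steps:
Y = -119 (Y = 2 - 1*121 = 2 - 121 = -119)
V = 12 (V = (4*(-3))*(-1) = -12*(-1) = 12)
t = -79/7 (t = (104 - 183)/7 = (⅐)*(-79) = -79/7 ≈ -11.286)
t/(-426) + ((-154 + Y) + V) = -79/7/(-426) + ((-154 - 119) + 12) = -79/7*(-1/426) + (-273 + 12) = 79/2982 - 261 = -778223/2982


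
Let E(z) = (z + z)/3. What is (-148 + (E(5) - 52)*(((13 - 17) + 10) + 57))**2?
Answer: 10329796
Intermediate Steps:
E(z) = 2*z/3 (E(z) = (2*z)/3 = 2*z/3)
(-148 + (E(5) - 52)*(((13 - 17) + 10) + 57))**2 = (-148 + ((2/3)*5 - 52)*(((13 - 17) + 10) + 57))**2 = (-148 + (10/3 - 52)*((-4 + 10) + 57))**2 = (-148 - 146*(6 + 57)/3)**2 = (-148 - 146/3*63)**2 = (-148 - 3066)**2 = (-3214)**2 = 10329796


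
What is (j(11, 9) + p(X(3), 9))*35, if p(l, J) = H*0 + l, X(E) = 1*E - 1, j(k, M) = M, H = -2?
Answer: 385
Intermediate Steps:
X(E) = -1 + E (X(E) = E - 1 = -1 + E)
p(l, J) = l (p(l, J) = -2*0 + l = 0 + l = l)
(j(11, 9) + p(X(3), 9))*35 = (9 + (-1 + 3))*35 = (9 + 2)*35 = 11*35 = 385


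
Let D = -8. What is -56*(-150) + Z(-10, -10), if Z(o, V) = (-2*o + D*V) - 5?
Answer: 8495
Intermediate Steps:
Z(o, V) = -5 - 8*V - 2*o (Z(o, V) = (-2*o - 8*V) - 5 = (-8*V - 2*o) - 5 = -5 - 8*V - 2*o)
-56*(-150) + Z(-10, -10) = -56*(-150) + (-5 - 8*(-10) - 2*(-10)) = 8400 + (-5 + 80 + 20) = 8400 + 95 = 8495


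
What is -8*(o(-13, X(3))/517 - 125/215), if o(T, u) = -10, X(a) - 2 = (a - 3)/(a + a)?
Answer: 106840/22231 ≈ 4.8059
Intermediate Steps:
X(a) = 2 + (-3 + a)/(2*a) (X(a) = 2 + (a - 3)/(a + a) = 2 + (-3 + a)/((2*a)) = 2 + (-3 + a)*(1/(2*a)) = 2 + (-3 + a)/(2*a))
-8*(o(-13, X(3))/517 - 125/215) = -8*(-10/517 - 125/215) = -8*(-10*1/517 - 125*1/215) = -8*(-10/517 - 25/43) = -8*(-13355/22231) = 106840/22231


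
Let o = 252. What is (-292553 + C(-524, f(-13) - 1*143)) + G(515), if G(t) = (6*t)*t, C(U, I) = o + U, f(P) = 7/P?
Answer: 1298525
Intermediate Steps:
C(U, I) = 252 + U
G(t) = 6*t²
(-292553 + C(-524, f(-13) - 1*143)) + G(515) = (-292553 + (252 - 524)) + 6*515² = (-292553 - 272) + 6*265225 = -292825 + 1591350 = 1298525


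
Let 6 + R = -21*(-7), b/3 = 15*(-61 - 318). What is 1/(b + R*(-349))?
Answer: -1/66264 ≈ -1.5091e-5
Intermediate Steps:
b = -17055 (b = 3*(15*(-61 - 318)) = 3*(15*(-379)) = 3*(-5685) = -17055)
R = 141 (R = -6 - 21*(-7) = -6 + 147 = 141)
1/(b + R*(-349)) = 1/(-17055 + 141*(-349)) = 1/(-17055 - 49209) = 1/(-66264) = -1/66264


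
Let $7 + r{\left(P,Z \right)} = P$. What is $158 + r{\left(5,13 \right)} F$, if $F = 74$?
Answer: $10$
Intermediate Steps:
$r{\left(P,Z \right)} = -7 + P$
$158 + r{\left(5,13 \right)} F = 158 + \left(-7 + 5\right) 74 = 158 - 148 = 10$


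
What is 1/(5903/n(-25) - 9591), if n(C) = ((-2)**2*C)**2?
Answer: -10000/95904097 ≈ -0.00010427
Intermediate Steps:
n(C) = 16*C**2 (n(C) = (4*C)**2 = 16*C**2)
1/(5903/n(-25) - 9591) = 1/(5903/((16*(-25)**2)) - 9591) = 1/(5903/((16*625)) - 9591) = 1/(5903/10000 - 9591) = 1/(-95904097/10000) = -10000/95904097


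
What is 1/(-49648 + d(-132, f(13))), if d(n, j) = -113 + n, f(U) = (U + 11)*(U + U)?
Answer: -1/49893 ≈ -2.0043e-5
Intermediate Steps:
f(U) = 2*U*(11 + U) (f(U) = (11 + U)*(2*U) = 2*U*(11 + U))
1/(-49648 + d(-132, f(13))) = 1/(-49648 + (-113 - 132)) = 1/(-49648 - 245) = 1/(-49893) = -1/49893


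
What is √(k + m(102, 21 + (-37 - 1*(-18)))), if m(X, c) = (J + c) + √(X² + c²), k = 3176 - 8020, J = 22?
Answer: √(-4820 + 2*√2602) ≈ 68.688*I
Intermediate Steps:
k = -4844
m(X, c) = 22 + c + √(X² + c²) (m(X, c) = (22 + c) + √(X² + c²) = 22 + c + √(X² + c²))
√(k + m(102, 21 + (-37 - 1*(-18)))) = √(-4844 + (22 + (21 + (-37 - 1*(-18))) + √(102² + (21 + (-37 - 1*(-18)))²))) = √(-4844 + (22 + (21 + (-37 + 18)) + √(10404 + (21 + (-37 + 18))²))) = √(-4844 + (22 + (21 - 19) + √(10404 + (21 - 19)²))) = √(-4844 + (22 + 2 + √(10404 + 2²))) = √(-4844 + (22 + 2 + √(10404 + 4))) = √(-4844 + (22 + 2 + √10408)) = √(-4844 + (22 + 2 + 2*√2602)) = √(-4844 + (24 + 2*√2602)) = √(-4820 + 2*√2602)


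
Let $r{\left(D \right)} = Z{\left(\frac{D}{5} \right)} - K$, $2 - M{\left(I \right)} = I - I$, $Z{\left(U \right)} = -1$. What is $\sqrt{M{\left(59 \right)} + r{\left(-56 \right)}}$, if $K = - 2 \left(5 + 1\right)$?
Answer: $\sqrt{13} \approx 3.6056$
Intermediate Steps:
$M{\left(I \right)} = 2$ ($M{\left(I \right)} = 2 - \left(I - I\right) = 2 - 0 = 2 + 0 = 2$)
$K = -12$ ($K = \left(-2\right) 6 = -12$)
$r{\left(D \right)} = 11$ ($r{\left(D \right)} = -1 - -12 = -1 + 12 = 11$)
$\sqrt{M{\left(59 \right)} + r{\left(-56 \right)}} = \sqrt{2 + 11} = \sqrt{13}$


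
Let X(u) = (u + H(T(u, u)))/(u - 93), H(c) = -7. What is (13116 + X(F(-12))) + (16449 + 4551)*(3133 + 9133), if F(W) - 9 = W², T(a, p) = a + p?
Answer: 7727973553/30 ≈ 2.5760e+8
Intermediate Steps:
F(W) = 9 + W²
X(u) = (-7 + u)/(-93 + u) (X(u) = (u - 7)/(u - 93) = (-7 + u)/(-93 + u))
(13116 + X(F(-12))) + (16449 + 4551)*(3133 + 9133) = (13116 + (-7 + (9 + (-12)²))/(-93 + (9 + (-12)²))) + (16449 + 4551)*(3133 + 9133) = (13116 + (-7 + (9 + 144))/(-93 + (9 + 144))) + 21000*12266 = (13116 + (-7 + 153)/(-93 + 153)) + 257586000 = (13116 + 146/60) + 257586000 = (13116 + (1/60)*146) + 257586000 = (13116 + 73/30) + 257586000 = 393553/30 + 257586000 = 7727973553/30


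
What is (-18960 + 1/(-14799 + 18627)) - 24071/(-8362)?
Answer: -303406221205/16004868 ≈ -18957.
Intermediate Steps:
(-18960 + 1/(-14799 + 18627)) - 24071/(-8362) = (-18960 + 1/3828) - 24071*(-1/8362) = (-18960 + 1/3828) + 24071/8362 = -72578879/3828 + 24071/8362 = -303406221205/16004868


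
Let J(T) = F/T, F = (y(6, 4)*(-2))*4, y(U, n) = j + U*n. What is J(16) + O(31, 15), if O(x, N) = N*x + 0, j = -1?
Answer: 907/2 ≈ 453.50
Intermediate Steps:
y(U, n) = -1 + U*n
O(x, N) = N*x
F = -184 (F = ((-1 + 6*4)*(-2))*4 = ((-1 + 24)*(-2))*4 = (23*(-2))*4 = -46*4 = -184)
J(T) = -184/T
J(16) + O(31, 15) = -184/16 + 15*31 = -184*1/16 + 465 = -23/2 + 465 = 907/2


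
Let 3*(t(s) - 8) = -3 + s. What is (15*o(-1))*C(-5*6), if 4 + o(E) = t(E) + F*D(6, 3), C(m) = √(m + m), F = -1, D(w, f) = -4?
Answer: 200*I*√15 ≈ 774.6*I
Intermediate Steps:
t(s) = 7 + s/3 (t(s) = 8 + (-3 + s)/3 = 8 + (-1 + s/3) = 7 + s/3)
C(m) = √2*√m (C(m) = √(2*m) = √2*√m)
o(E) = 7 + E/3 (o(E) = -4 + ((7 + E/3) - 1*(-4)) = -4 + ((7 + E/3) + 4) = -4 + (11 + E/3) = 7 + E/3)
(15*o(-1))*C(-5*6) = (15*(7 + (⅓)*(-1)))*(√2*√(-5*6)) = (15*(7 - ⅓))*(√2*√(-30)) = (15*(20/3))*(√2*(I*√30)) = 100*(2*I*√15) = 200*I*√15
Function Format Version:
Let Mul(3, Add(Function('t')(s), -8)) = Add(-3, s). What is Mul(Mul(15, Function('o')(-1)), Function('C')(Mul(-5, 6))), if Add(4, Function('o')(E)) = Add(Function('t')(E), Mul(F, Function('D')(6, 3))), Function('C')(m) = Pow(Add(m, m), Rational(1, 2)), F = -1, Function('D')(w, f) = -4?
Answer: Mul(200, I, Pow(15, Rational(1, 2))) ≈ Mul(774.60, I)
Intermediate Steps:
Function('t')(s) = Add(7, Mul(Rational(1, 3), s)) (Function('t')(s) = Add(8, Mul(Rational(1, 3), Add(-3, s))) = Add(8, Add(-1, Mul(Rational(1, 3), s))) = Add(7, Mul(Rational(1, 3), s)))
Function('C')(m) = Mul(Pow(2, Rational(1, 2)), Pow(m, Rational(1, 2))) (Function('C')(m) = Pow(Mul(2, m), Rational(1, 2)) = Mul(Pow(2, Rational(1, 2)), Pow(m, Rational(1, 2))))
Function('o')(E) = Add(7, Mul(Rational(1, 3), E)) (Function('o')(E) = Add(-4, Add(Add(7, Mul(Rational(1, 3), E)), Mul(-1, -4))) = Add(-4, Add(Add(7, Mul(Rational(1, 3), E)), 4)) = Add(-4, Add(11, Mul(Rational(1, 3), E))) = Add(7, Mul(Rational(1, 3), E)))
Mul(Mul(15, Function('o')(-1)), Function('C')(Mul(-5, 6))) = Mul(Mul(15, Add(7, Mul(Rational(1, 3), -1))), Mul(Pow(2, Rational(1, 2)), Pow(Mul(-5, 6), Rational(1, 2)))) = Mul(Mul(15, Add(7, Rational(-1, 3))), Mul(Pow(2, Rational(1, 2)), Pow(-30, Rational(1, 2)))) = Mul(Mul(15, Rational(20, 3)), Mul(Pow(2, Rational(1, 2)), Mul(I, Pow(30, Rational(1, 2))))) = Mul(100, Mul(2, I, Pow(15, Rational(1, 2)))) = Mul(200, I, Pow(15, Rational(1, 2)))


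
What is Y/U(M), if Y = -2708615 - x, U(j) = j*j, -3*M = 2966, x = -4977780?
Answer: 20422485/8797156 ≈ 2.3215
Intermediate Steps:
M = -2966/3 (M = -⅓*2966 = -2966/3 ≈ -988.67)
U(j) = j²
Y = 2269165 (Y = -2708615 - 1*(-4977780) = -2708615 + 4977780 = 2269165)
Y/U(M) = 2269165/((-2966/3)²) = 2269165/(8797156/9) = 2269165*(9/8797156) = 20422485/8797156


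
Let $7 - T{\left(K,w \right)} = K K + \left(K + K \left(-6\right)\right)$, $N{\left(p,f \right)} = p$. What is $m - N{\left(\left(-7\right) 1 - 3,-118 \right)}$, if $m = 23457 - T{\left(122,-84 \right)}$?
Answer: $37734$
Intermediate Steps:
$T{\left(K,w \right)} = 7 - K^{2} + 5 K$ ($T{\left(K,w \right)} = 7 - \left(K K + \left(K + K \left(-6\right)\right)\right) = 7 - \left(K^{2} + \left(K - 6 K\right)\right) = 7 - \left(K^{2} - 5 K\right) = 7 - K^{2} + 5 K$)
$m = 37724$ ($m = 23457 - \left(7 - 122^{2} + 5 \cdot 122\right) = 23457 - \left(7 - 14884 + 610\right) = 23457 - -14267 = 23457 + 14267 = 37724$)
$m - N{\left(\left(-7\right) 1 - 3,-118 \right)} = 37724 - \left(\left(-7\right) 1 - 3\right) = 37724 - \left(-7 - 3\right) = 37724 - -10 = 37724 + 10 = 37734$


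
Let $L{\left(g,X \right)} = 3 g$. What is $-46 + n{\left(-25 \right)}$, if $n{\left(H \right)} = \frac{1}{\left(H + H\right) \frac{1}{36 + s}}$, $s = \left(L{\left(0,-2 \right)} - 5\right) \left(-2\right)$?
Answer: $- \frac{1173}{25} \approx -46.92$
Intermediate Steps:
$s = 10$ ($s = \left(3 \cdot 0 - 5\right) \left(-2\right) = \left(0 - 5\right) \left(-2\right) = \left(-5\right) \left(-2\right) = 10$)
$n{\left(H \right)} = \frac{23}{H}$ ($n{\left(H \right)} = \frac{1}{\left(H + H\right) \frac{1}{36 + 10}} = \frac{1}{2 H \frac{1}{46}} = \frac{1}{\frac{1}{23} H} = \frac{23}{H}$)
$-46 + n{\left(-25 \right)} = -46 + \frac{23}{-25} = -46 + 23 \left(- \frac{1}{25}\right) = -46 - \frac{23}{25} = - \frac{1173}{25}$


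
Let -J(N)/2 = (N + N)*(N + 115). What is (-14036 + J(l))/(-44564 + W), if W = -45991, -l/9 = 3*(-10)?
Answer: 429836/90555 ≈ 4.7467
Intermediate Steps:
l = 270 (l = -27*(-10) = -9*(-30) = 270)
J(N) = -4*N*(115 + N) (J(N) = -2*(N + N)*(N + 115) = -2*2*N*(115 + N) = -4*N*(115 + N))
(-14036 + J(l))/(-44564 + W) = (-14036 - 4*270*(115 + 270))/(-44564 - 45991) = (-14036 - 4*270*385)/(-90555) = (-14036 - 415800)*(-1/90555) = -429836*(-1/90555) = 429836/90555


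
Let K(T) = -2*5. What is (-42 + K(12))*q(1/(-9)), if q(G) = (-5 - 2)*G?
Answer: -364/9 ≈ -40.444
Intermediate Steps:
K(T) = -10
q(G) = -7*G
(-42 + K(12))*q(1/(-9)) = (-42 - 10)*(-7/(-9)) = -(-364)*(-1)/9 = -52*7/9 = -364/9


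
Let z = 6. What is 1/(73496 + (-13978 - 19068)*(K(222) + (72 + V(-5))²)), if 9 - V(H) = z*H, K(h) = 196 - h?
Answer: -1/406227074 ≈ -2.4617e-9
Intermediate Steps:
V(H) = 9 - 6*H
1/(73496 + (-13978 - 19068)*(K(222) + (72 + V(-5))²)) = 1/(73496 + (-13978 - 19068)*((196 - 1*222) + (72 + (9 - 6*(-5)))²)) = 1/(73496 - 33046*((196 - 222) + (72 + (9 + 30))²)) = 1/(73496 - 33046*(-26 + (72 + 39)²)) = 1/(73496 - 33046*(-26 + 111²)) = 1/(73496 - 33046*(-26 + 12321)) = 1/(73496 - 33046*12295) = 1/(73496 - 406300570) = 1/(-406227074) = -1/406227074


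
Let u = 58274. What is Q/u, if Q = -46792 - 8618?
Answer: -27705/29137 ≈ -0.95085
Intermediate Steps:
Q = -55410
Q/u = -55410/58274 = -55410*1/58274 = -27705/29137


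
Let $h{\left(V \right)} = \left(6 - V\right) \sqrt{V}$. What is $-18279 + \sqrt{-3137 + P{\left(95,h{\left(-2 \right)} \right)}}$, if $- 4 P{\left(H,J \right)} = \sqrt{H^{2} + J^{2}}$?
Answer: $-18279 + \frac{i \sqrt{12548 + \sqrt{8897}}}{2} \approx -18279.0 + 56.219 i$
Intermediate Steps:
$h{\left(V \right)} = \sqrt{V} \left(6 - V\right)$
$P{\left(H,J \right)} = - \frac{\sqrt{H^{2} + J^{2}}}{4}$
$-18279 + \sqrt{-3137 + P{\left(95,h{\left(-2 \right)} \right)}} = -18279 + \sqrt{-3137 - \frac{\sqrt{95^{2} + \left(\sqrt{-2} \left(6 - -2\right)\right)^{2}}}{4}} = -18279 + \sqrt{-3137 - \frac{\sqrt{9025 + \left(i \sqrt{2} \left(6 + 2\right)\right)^{2}}}{4}} = -18279 + \sqrt{-3137 - \frac{\sqrt{9025 + \left(i \sqrt{2} \cdot 8\right)^{2}}}{4}} = -18279 + \sqrt{-3137 - \frac{\sqrt{9025 + \left(8 i \sqrt{2}\right)^{2}}}{4}} = -18279 + \sqrt{-3137 - \frac{\sqrt{9025 - 128}}{4}} = -18279 + \sqrt{-3137 - \frac{\sqrt{8897}}{4}}$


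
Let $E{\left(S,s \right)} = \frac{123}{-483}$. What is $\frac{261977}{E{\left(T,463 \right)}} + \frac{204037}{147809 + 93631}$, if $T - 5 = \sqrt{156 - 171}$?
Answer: $- \frac{10183519662163}{9899040} \approx -1.0287 \cdot 10^{6}$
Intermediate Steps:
$T = 5 + i \sqrt{15}$ ($T = 5 + \sqrt{156 - 171} = 5 + \sqrt{-15} = 5 + i \sqrt{15} \approx 5.0 + 3.873 i$)
$E{\left(S,s \right)} = - \frac{41}{161}$ ($E{\left(S,s \right)} = 123 \left(- \frac{1}{483}\right) = - \frac{41}{161}$)
$\frac{261977}{E{\left(T,463 \right)}} + \frac{204037}{147809 + 93631} = \frac{261977}{- \frac{41}{161}} + \frac{204037}{147809 + 93631} = 261977 \left(- \frac{161}{41}\right) + \frac{204037}{241440} = - \frac{42178297}{41} + 204037 \cdot \frac{1}{241440} = - \frac{42178297}{41} + \frac{204037}{241440} = - \frac{10183519662163}{9899040}$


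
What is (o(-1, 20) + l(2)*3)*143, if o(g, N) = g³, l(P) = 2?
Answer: 715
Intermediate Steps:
(o(-1, 20) + l(2)*3)*143 = ((-1)³ + 2*3)*143 = (-1 + 6)*143 = 5*143 = 715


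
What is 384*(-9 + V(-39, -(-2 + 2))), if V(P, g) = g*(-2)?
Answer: -3456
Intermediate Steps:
V(P, g) = -2*g
384*(-9 + V(-39, -(-2 + 2))) = 384*(-9 - (-2)*(-2 + 2)) = 384*(-9 - (-2)*0) = 384*(-9 - 2*0) = 384*(-9 + 0) = 384*(-9) = -3456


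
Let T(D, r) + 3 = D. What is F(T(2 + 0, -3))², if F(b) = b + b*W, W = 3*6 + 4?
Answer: 529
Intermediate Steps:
T(D, r) = -3 + D
W = 22 (W = 18 + 4 = 22)
F(b) = 23*b (F(b) = b + b*22 = b + 22*b = 23*b)
F(T(2 + 0, -3))² = (23*(-3 + (2 + 0)))² = (23*(-3 + 2))² = (23*(-1))² = (-23)² = 529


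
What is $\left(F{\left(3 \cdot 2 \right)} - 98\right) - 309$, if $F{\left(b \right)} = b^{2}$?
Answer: $-371$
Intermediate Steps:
$\left(F{\left(3 \cdot 2 \right)} - 98\right) - 309 = \left(\left(3 \cdot 2\right)^{2} - 98\right) - 309 = \left(6^{2} - 98\right) - 309 = \left(36 - 98\right) - 309 = -62 - 309 = -371$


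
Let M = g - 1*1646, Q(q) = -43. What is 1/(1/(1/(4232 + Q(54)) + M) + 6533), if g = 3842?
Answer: 9199045/60097365174 ≈ 0.00015307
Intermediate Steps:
M = 2196 (M = 3842 - 1*1646 = 3842 - 1646 = 2196)
1/(1/(1/(4232 + Q(54)) + M) + 6533) = 1/(1/(1/(4232 - 43) + 2196) + 6533) = 1/(1/(1/4189 + 2196) + 6533) = 1/(1/(9199045/4189) + 6533) = 1/(4189/9199045 + 6533) = 1/(60097365174/9199045) = 9199045/60097365174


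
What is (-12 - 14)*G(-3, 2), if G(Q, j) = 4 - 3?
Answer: -26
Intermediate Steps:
G(Q, j) = 1
(-12 - 14)*G(-3, 2) = (-12 - 14)*1 = -26*1 = -26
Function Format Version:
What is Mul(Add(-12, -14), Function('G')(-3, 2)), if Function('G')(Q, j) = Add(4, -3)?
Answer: -26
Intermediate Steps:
Function('G')(Q, j) = 1
Mul(Add(-12, -14), Function('G')(-3, 2)) = Mul(Add(-12, -14), 1) = Mul(-26, 1) = -26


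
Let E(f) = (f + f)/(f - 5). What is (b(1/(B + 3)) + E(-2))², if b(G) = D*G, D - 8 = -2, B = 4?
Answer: 100/49 ≈ 2.0408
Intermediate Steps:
D = 6 (D = 8 - 2 = 6)
b(G) = 6*G
E(f) = 2*f/(-5 + f) (E(f) = (2*f)/(-5 + f) = 2*f/(-5 + f))
(b(1/(B + 3)) + E(-2))² = (6/(4 + 3) + 2*(-2)/(-5 - 2))² = (6/7 + 2*(-2)/(-7))² = (6*(⅐) + 2*(-2)*(-⅐))² = (6/7 + 4/7)² = (10/7)² = 100/49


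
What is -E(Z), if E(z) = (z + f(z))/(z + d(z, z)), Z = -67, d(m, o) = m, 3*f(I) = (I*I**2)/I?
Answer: 32/3 ≈ 10.667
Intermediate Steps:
f(I) = I**2/3 (f(I) = ((I*I**2)/I)/3 = (I**3/I)/3 = I**2/3)
E(z) = (z + z**2/3)/(2*z) (E(z) = (z + z**2/3)/(z + z) = (z + z**2/3)/((2*z)) = (z + z**2/3)*(1/(2*z)) = (z + z**2/3)/(2*z))
-E(Z) = -(1/2 + (1/6)*(-67)) = -(1/2 - 67/6) = -1*(-32/3) = 32/3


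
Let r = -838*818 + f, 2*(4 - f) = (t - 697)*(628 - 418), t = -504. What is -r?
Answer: 559375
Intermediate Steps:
f = 126109 (f = 4 - (-504 - 697)*(628 - 418)/2 = 4 - (-1201)*210/2 = 4 - ½*(-252210) = 4 + 126105 = 126109)
r = -559375 (r = -838*818 + 126109 = -685484 + 126109 = -559375)
-r = -1*(-559375) = 559375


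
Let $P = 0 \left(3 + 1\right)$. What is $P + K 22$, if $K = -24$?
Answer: $-528$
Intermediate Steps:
$P = 0$ ($P = 0 \cdot 4 = 0$)
$P + K 22 = 0 - 528 = -528$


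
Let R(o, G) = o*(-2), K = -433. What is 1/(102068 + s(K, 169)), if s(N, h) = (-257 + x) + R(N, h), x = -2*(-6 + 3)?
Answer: 1/102683 ≈ 9.7387e-6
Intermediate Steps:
R(o, G) = -2*o
x = 6 (x = -2*(-3) = 6)
s(N, h) = -251 - 2*N (s(N, h) = (-257 + 6) - 2*N = -251 - 2*N)
1/(102068 + s(K, 169)) = 1/(102068 + (-251 - 2*(-433))) = 1/(102068 + (-251 + 866)) = 1/(102068 + 615) = 1/102683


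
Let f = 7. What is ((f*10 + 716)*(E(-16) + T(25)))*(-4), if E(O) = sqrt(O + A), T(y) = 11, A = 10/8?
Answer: -34584 - 1572*I*sqrt(59) ≈ -34584.0 - 12075.0*I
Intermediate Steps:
A = 5/4 (A = 10*(1/8) = 5/4 ≈ 1.2500)
E(O) = sqrt(5/4 + O) (E(O) = sqrt(O + 5/4) = sqrt(5/4 + O))
((f*10 + 716)*(E(-16) + T(25)))*(-4) = ((7*10 + 716)*(sqrt(5 + 4*(-16))/2 + 11))*(-4) = ((70 + 716)*(sqrt(5 - 64)/2 + 11))*(-4) = (786*(sqrt(-59)/2 + 11))*(-4) = (786*((I*sqrt(59))/2 + 11))*(-4) = (786*(I*sqrt(59)/2 + 11))*(-4) = (786*(11 + I*sqrt(59)/2))*(-4) = (8646 + 393*I*sqrt(59))*(-4) = -34584 - 1572*I*sqrt(59)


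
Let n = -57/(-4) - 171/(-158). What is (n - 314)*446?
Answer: -21046517/158 ≈ -1.3321e+5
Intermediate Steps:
n = 4845/316 (n = -57*(-1/4) - 171*(-1/158) = 57/4 + 171/158 = 4845/316 ≈ 15.332)
(n - 314)*446 = (4845/316 - 314)*446 = -94379/316*446 = -21046517/158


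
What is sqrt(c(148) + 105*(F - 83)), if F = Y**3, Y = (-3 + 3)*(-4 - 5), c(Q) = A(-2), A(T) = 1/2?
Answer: I*sqrt(34858)/2 ≈ 93.351*I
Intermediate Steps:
A(T) = 1/2
c(Q) = 1/2
Y = 0 (Y = 0*(-9) = 0)
F = 0 (F = 0**3 = 0)
sqrt(c(148) + 105*(F - 83)) = sqrt(1/2 + 105*(0 - 83)) = sqrt(1/2 + 105*(-83)) = sqrt(1/2 - 8715) = sqrt(-17429/2) = I*sqrt(34858)/2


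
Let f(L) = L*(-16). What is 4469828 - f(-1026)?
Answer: 4453412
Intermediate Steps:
f(L) = -16*L
4469828 - f(-1026) = 4469828 - (-16)*(-1026) = 4469828 - 1*16416 = 4469828 - 16416 = 4453412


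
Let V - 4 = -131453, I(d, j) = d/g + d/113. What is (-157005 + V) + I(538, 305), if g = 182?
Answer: -2966093127/10283 ≈ -2.8845e+5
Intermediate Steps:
I(d, j) = 295*d/20566 (I(d, j) = d/182 + d/113 = 295*d/20566)
V = -131449 (V = 4 - 131453 = -131449)
(-157005 + V) + I(538, 305) = (-157005 - 131449) + (295/20566)*538 = -288454 + 79355/10283 = -2966093127/10283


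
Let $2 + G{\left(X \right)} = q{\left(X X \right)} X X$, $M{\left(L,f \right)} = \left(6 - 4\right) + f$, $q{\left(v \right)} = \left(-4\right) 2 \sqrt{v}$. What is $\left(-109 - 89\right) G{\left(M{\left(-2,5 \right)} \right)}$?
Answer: $543708$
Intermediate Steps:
$q{\left(v \right)} = - 8 \sqrt{v}$
$M{\left(L,f \right)} = 2 + f$
$G{\left(X \right)} = -2 - 8 X^{2} \sqrt{X^{2}}$ ($G{\left(X \right)} = -2 + - 8 \sqrt{X X} X X = -2 + - 8 \sqrt{X^{2}} X X = -2 + - 8 X \sqrt{X^{2}} X = -2 - 8 X^{2} \sqrt{X^{2}}$)
$\left(-109 - 89\right) G{\left(M{\left(-2,5 \right)} \right)} = \left(-109 - 89\right) \left(-2 - 8 \left(2 + 5\right)^{2} \sqrt{\left(2 + 5\right)^{2}}\right) = - 198 \left(-2 - 8 \cdot 7^{2} \sqrt{7^{2}}\right) = - 198 \left(-2 - 392 \sqrt{49}\right) = - 198 \left(-2 - 392 \cdot 7\right) = - 198 \left(-2 - 2744\right) = \left(-198\right) \left(-2746\right) = 543708$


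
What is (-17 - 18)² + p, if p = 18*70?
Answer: 2485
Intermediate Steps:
p = 1260
(-17 - 18)² + p = (-17 - 18)² + 1260 = (-35)² + 1260 = 1225 + 1260 = 2485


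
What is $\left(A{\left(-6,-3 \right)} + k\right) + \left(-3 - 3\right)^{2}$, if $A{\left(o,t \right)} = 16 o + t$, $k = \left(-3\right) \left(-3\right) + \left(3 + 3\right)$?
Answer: $-48$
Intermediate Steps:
$k = 15$ ($k = 9 + 6 = 15$)
$A{\left(o,t \right)} = t + 16 o$
$\left(A{\left(-6,-3 \right)} + k\right) + \left(-3 - 3\right)^{2} = \left(\left(-3 + 16 \left(-6\right)\right) + 15\right) + \left(-3 - 3\right)^{2} = \left(\left(-3 - 96\right) + 15\right) + \left(-3 - 3\right)^{2} = \left(-99 + 15\right) + \left(-6\right)^{2} = -84 + 36 = -48$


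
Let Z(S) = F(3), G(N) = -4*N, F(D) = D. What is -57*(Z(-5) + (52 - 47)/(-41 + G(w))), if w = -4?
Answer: -798/5 ≈ -159.60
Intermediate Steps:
Z(S) = 3
-57*(Z(-5) + (52 - 47)/(-41 + G(w))) = -57*(3 + (52 - 47)/(-41 - 4*(-4))) = -57*(3 + 5/(-41 + 16)) = -57*(3 + 5/(-25)) = -57*(3 + 5*(-1/25)) = -57*(3 - ⅕) = -57*14/5 = -798/5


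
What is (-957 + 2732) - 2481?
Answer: -706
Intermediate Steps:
(-957 + 2732) - 2481 = 1775 - 2481 = -706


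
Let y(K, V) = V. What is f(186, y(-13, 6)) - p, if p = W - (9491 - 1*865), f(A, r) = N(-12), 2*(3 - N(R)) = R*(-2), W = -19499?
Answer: 28116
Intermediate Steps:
N(R) = 3 + R (N(R) = 3 - R*(-2)/2 = 3 - (-1)*R = 3 + R)
f(A, r) = -9 (f(A, r) = 3 - 12 = -9)
p = -28125 (p = -19499 - (9491 - 1*865) = -19499 - (9491 - 865) = -19499 - 1*8626 = -19499 - 8626 = -28125)
f(186, y(-13, 6)) - p = -9 - 1*(-28125) = -9 + 28125 = 28116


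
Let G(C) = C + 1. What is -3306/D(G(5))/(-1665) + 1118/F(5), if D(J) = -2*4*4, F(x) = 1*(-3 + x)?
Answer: 4963369/8880 ≈ 558.94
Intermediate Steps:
F(x) = -3 + x
G(C) = 1 + C
D(J) = -32 (D(J) = -8*4 = -32)
-3306/D(G(5))/(-1665) + 1118/F(5) = -3306/(-32)/(-1665) + 1118/(-3 + 5) = -3306*(-1/32)*(-1/1665) + 1118/2 = (1653/16)*(-1/1665) + 1118*(½) = -551/8880 + 559 = 4963369/8880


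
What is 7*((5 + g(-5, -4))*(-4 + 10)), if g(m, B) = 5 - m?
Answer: 630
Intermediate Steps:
7*((5 + g(-5, -4))*(-4 + 10)) = 7*((5 + (5 - 1*(-5)))*(-4 + 10)) = 7*((5 + (5 + 5))*6) = 7*((5 + 10)*6) = 7*(15*6) = 7*90 = 630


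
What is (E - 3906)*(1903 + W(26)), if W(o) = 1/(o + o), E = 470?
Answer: -85004063/13 ≈ -6.5388e+6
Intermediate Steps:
W(o) = 1/(2*o)
(E - 3906)*(1903 + W(26)) = (470 - 3906)*(1903 + (1/2)/26) = -3436*(1903 + (1/2)*(1/26)) = -3436*(1903 + 1/52) = -3436*98957/52 = -85004063/13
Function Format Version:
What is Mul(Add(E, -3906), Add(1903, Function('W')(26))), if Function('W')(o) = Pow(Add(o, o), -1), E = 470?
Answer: Rational(-85004063, 13) ≈ -6.5388e+6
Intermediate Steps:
Function('W')(o) = Mul(Rational(1, 2), Pow(o, -1)) (Function('W')(o) = Pow(Mul(2, o), -1) = Mul(Rational(1, 2), Pow(o, -1)))
Mul(Add(E, -3906), Add(1903, Function('W')(26))) = Mul(Add(470, -3906), Add(1903, Mul(Rational(1, 2), Pow(26, -1)))) = Mul(-3436, Add(1903, Mul(Rational(1, 2), Rational(1, 26)))) = Mul(-3436, Add(1903, Rational(1, 52))) = Mul(-3436, Rational(98957, 52)) = Rational(-85004063, 13)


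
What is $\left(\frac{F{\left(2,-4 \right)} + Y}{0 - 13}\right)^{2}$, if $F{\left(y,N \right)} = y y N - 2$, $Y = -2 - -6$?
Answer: $\frac{196}{169} \approx 1.1598$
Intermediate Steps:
$Y = 4$ ($Y = -2 + 6 = 4$)
$F{\left(y,N \right)} = -2 + N y^{2}$ ($F{\left(y,N \right)} = y^{2} N - 2 = N y^{2} - 2 = -2 + N y^{2}$)
$\left(\frac{F{\left(2,-4 \right)} + Y}{0 - 13}\right)^{2} = \left(\frac{\left(-2 - 4 \cdot 2^{2}\right) + 4}{0 - 13}\right)^{2} = \left(\frac{\left(-2 - 16\right) + 4}{-13}\right)^{2} = \left(\left(\left(-2 - 16\right) + 4\right) \left(- \frac{1}{13}\right)\right)^{2} = \left(\left(-18 + 4\right) \left(- \frac{1}{13}\right)\right)^{2} = \left(\left(-14\right) \left(- \frac{1}{13}\right)\right)^{2} = \left(\frac{14}{13}\right)^{2} = \frac{196}{169}$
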